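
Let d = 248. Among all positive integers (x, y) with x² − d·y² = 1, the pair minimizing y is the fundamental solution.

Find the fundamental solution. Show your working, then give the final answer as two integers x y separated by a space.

√248 → a₀=15, period (1,2,1,30); ℓ=4 even so k=3
step 0: (15, 1)  from 15·(1,0) + (0,1)
step 1: (16, 1)  from 1·(15,1) + (1,0)
step 2: (47, 3)  from 2·(16,1) + (15,1)
step 3: (63, 4)  from 1·(47,3) + (16,1)
→ (63, 4).  Check: 63²=3969, 248·4²=3968, difference 1.

63 4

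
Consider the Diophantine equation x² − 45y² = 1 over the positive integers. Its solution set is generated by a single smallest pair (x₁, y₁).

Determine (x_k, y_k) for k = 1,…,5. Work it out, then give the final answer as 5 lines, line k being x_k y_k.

161 24
51841 7728
16692641 2488392
5374978561 801254496
1730726404001 258001459320

d=45: √d = [6; 1,2,2,2,1,12] (ℓ=6, even), read p_5/q_5
a_0=6:  p_0=6·1+0=6,  q_0=6·0+1=1
…
a_4=2:  p_4=2·47+20=114,  q_4=2·7+3=17
a_5=1:  p_5=1·114+47=161,  q_5=1·17+7=24
(x₁, y₁) = (161, 24);  161² − 45·24² = 1 ✓
k=2:  x_2 = 161·161+45·24·24 = 51841,  y_2 = 161·24+24·161 = 7728
k=3:  x_3 = 161·51841+45·24·7728 = 16692641,  y_3 = 161·7728+24·51841 = 2488392
k=4:  x_4 = 161·16692641+45·24·2488392 = 5374978561,  y_4 = 161·2488392+24·16692641 = 801254496
k=5:  x_5 = 161·5374978561+45·24·801254496 = 1730726404001,  y_5 = 161·801254496+24·5374978561 = 258001459320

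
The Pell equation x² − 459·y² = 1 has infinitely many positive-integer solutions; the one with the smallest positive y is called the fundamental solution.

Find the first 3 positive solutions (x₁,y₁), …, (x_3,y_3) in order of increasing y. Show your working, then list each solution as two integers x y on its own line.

[21; 2,2,1,4,21,4,1,2,2,42] for √459; ℓ=10 ⇒ convergent index 9
a_0=21:  p_0=21·1+0=21,  q_0=21·0+1=1
…
a_8=2:  p_8=2·75692+60695=212079,  q_8=2·3533+2833=9899
a_9=2:  p_9=2·212079+75692=499850,  q_9=2·9899+3533=23331
→ (499850, 23331).  Check: 499850²=249850022500, 459·23331²=249850022499, difference 1.
n=2: (499850,23331)∘(499850,23331) = (499850·499850+459·23331·23331, 499850·23331+23331·499850) = (499700044999,23324000700)
n=3: (499700044999,23324000700)∘(499850,23331) = (499850·499700044999+459·23331·23324000700, 499850·23324000700+23331·499700044999) = (499550134985000450,23317003499766669)

499850 23331
499700044999 23324000700
499550134985000450 23317003499766669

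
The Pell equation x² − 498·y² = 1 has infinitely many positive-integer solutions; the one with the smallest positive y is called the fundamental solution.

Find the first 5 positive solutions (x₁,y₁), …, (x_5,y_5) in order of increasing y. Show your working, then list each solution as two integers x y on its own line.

179777 8056
64639539457 2896567024
23241404969742401 1041472259739240
8356540122426119709697 374465516875386131936
3004627427155559641130652737 134640574453571113022377304

d=498: √d = [22; 3,6,22,6,3,44] (ℓ=6, even), read p_5/q_5
a_0=22:  p_0=22·1+0=22,  q_0=22·0+1=1
a_1=3:  p_1=3·22+1=67,  q_1=3·1+0=3
a_2=6:  p_2=6·67+22=424,  q_2=6·3+1=19
a_3=22:  p_3=22·424+67=9395,  q_3=22·19+3=421
a_4=6:  p_4=6·9395+424=56794,  q_4=6·421+19=2545
a_5=3:  p_5=3·56794+9395=179777,  q_5=3·2545+421=8056
(x₁, y₁) = (179777, 8056);  179777² − 498·8056² = 1 ✓
(179777+8056√498)^2 = 64639539457 + 2896567024√498
(179777+8056√498)^3 = 23241404969742401 + 1041472259739240√498
(179777+8056√498)^4 = 8356540122426119709697 + 374465516875386131936√498
(179777+8056√498)^5 = 3004627427155559641130652737 + 134640574453571113022377304√498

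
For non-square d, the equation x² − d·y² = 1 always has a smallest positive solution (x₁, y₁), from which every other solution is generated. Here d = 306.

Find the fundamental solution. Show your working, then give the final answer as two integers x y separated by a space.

√306 → a₀=17, period (2,34); ℓ=2 even so k=1
a_0=17:  p_0=17·1+0=17,  q_0=17·0+1=1
a_1=2:  p_1=2·17+1=35,  q_1=2·1+0=2
(x₁, y₁) = (35, 2);  35² − 306·2² = 1 ✓

35 2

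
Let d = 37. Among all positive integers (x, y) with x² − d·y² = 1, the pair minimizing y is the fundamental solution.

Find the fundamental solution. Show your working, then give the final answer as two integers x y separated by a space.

[6; 12] for √37; ℓ=1 ⇒ convergent index 1
step 0: (6, 1)  from 6·(1,0) + (0,1)
step 1: (73, 12)  from 12·(6,1) + (1,0)
(x₁, y₁) = (73, 12);  73² − 37·12² = 1 ✓

73 12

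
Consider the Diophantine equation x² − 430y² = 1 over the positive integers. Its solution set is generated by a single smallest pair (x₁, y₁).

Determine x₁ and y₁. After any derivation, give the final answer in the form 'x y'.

d=430: √d = [20; 1,2,1,3,1,…,2,1,40] (ℓ=14, even), read p_13/q_13
a_0=20:  p_0=20·1+0=20,  q_0=20·0+1=1
…
a_4=3:  p_4=3·83+62=311,  q_4=3·4+3=15
…
a_7=8:  p_7=8·2675+394=21794,  q_7=8·129+19=1051
a_8=6:  p_8=6·21794+2675=133439,  q_8=6·1051+129=6435
a_9=1:  p_9=1·133439+21794=155233,  q_9=1·6435+1051=7486
a_10=3:  p_10=3·155233+133439=599138,  q_10=3·7486+6435=28893
…
a_12=2:  p_12=2·754371+599138=2107880,  q_12=2·36379+28893=101651
a_13=1:  p_13=1·2107880+754371=2862251,  q_13=1·101651+36379=138030
fundamental: x₁=2862251, y₁=138030  (since 8192480787001 − 430·19052280900 = 1)

2862251 138030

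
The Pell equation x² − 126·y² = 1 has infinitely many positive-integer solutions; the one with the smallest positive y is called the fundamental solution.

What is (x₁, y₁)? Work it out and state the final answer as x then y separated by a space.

d=126: √d = [11; 4,2,4,22] (ℓ=4, even), read p_3/q_3
i=0: a=11 ⇒ p=11, q=1
i=1: a=4 ⇒ p=45, q=4
i=2: a=2 ⇒ p=101, q=9
i=3: a=4 ⇒ p=449, q=40
(x₁, y₁) = (449, 40);  449² − 126·40² = 1 ✓

449 40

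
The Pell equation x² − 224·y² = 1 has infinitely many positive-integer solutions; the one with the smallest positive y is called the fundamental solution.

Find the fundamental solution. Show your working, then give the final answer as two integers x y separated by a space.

15 1

√224 = [14; 1,28, …], period ℓ=2 (even) → k=1
i=0: a=14 ⇒ p=14, q=1
i=1: a=1 ⇒ p=15, q=1
→ (15, 1).  Check: 15²=225, 224·1²=224, difference 1.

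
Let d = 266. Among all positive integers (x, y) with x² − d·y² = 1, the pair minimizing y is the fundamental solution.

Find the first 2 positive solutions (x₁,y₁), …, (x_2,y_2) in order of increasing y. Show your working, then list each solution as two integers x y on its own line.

685 42
938449 57540

[16; 3,4,3,32] for √266; ℓ=4 ⇒ convergent index 3
k=0  a_k=16  p_k/q_k = 16/1
k=1  a_k=3  p_k/q_k = 49/3
k=2  a_k=4  p_k/q_k = 212/13
k=3  a_k=3  p_k/q_k = 685/42
→ (685, 42).  Check: 685²=469225, 266·42²=469224, difference 1.
n=2: (685,42)∘(685,42) = (685·685+266·42·42, 685·42+42·685) = (938449,57540)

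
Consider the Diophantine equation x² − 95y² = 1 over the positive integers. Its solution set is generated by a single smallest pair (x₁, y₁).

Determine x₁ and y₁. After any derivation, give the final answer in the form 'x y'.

39 4

√95 = [9; 1,2,1,18, …], period ℓ=4 (even) → k=3
step 0: (9, 1)  from 9·(1,0) + (0,1)
…
step 2: (29, 3)  from 2·(10,1) + (9,1)
step 3: (39, 4)  from 1·(29,3) + (10,1)
(x₁, y₁) = (39, 4);  39² − 95·4² = 1 ✓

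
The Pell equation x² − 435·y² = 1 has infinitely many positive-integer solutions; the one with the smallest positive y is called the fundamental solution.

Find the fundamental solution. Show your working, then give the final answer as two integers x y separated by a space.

146 7

√435 → a₀=20, period (1,5,1,40); ℓ=4 even so k=3
k=0  a_k=20  p_k/q_k = 20/1
…
k=2  a_k=5  p_k/q_k = 125/6
k=3  a_k=1  p_k/q_k = 146/7
→ (146, 7).  Check: 146²=21316, 435·7²=21315, difference 1.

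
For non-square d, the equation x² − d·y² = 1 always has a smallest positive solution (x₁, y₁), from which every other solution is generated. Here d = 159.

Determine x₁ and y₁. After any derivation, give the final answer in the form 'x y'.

1324 105

√159 = [12; 1,1,1,1,3,1,1,1,1,24, …], period ℓ=10 (even) → k=9
i=0: a=12 ⇒ p=12, q=1
…
i=6: a=1 ⇒ p=290, q=23
…
i=8: a=1 ⇒ p=807, q=64
i=9: a=1 ⇒ p=1324, q=105
fundamental: x₁=1324, y₁=105  (since 1752976 − 159·11025 = 1)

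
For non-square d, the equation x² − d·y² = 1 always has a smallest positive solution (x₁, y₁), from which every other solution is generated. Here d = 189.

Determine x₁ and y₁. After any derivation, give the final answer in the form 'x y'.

55 4

√189 → a₀=13, period (1,2,1,26); ℓ=4 even so k=3
a_0=13:  p_0=13·1+0=13,  q_0=13·0+1=1
a_1=1:  p_1=1·13+1=14,  q_1=1·1+0=1
a_2=2:  p_2=2·14+13=41,  q_2=2·1+1=3
a_3=1:  p_3=1·41+14=55,  q_3=1·3+1=4
fundamental: x₁=55, y₁=4  (since 3025 − 189·16 = 1)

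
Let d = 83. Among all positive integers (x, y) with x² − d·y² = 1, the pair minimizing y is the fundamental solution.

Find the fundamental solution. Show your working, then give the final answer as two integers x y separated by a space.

82 9

√83 → a₀=9, period (9,18); ℓ=2 even so k=1
a_0=9:  p_0=9·1+0=9,  q_0=9·0+1=1
a_1=9:  p_1=9·9+1=82,  q_1=9·1+0=9
→ (82, 9).  Check: 82²=6724, 83·9²=6723, difference 1.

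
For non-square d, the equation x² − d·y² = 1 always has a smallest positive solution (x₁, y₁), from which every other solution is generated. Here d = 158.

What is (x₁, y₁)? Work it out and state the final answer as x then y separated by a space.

7743 616

√158 → a₀=12, period (1,1,3,12,3,1,1,24); ℓ=8 even so k=7
step 0: (12, 1)  from 12·(1,0) + (0,1)
step 1: (13, 1)  from 1·(12,1) + (1,0)
step 2: (25, 2)  from 1·(13,1) + (12,1)
step 3: (88, 7)  from 3·(25,2) + (13,1)
step 4: (1081, 86)  from 12·(88,7) + (25,2)
step 5: (3331, 265)  from 3·(1081,86) + (88,7)
step 6: (4412, 351)  from 1·(3331,265) + (1081,86)
step 7: (7743, 616)  from 1·(4412,351) + (3331,265)
fundamental: x₁=7743, y₁=616  (since 59954049 − 158·379456 = 1)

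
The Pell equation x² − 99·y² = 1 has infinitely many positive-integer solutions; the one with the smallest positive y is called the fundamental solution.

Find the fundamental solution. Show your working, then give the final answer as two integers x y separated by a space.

10 1

d=99: √d = [9; 1,18] (ℓ=2, even), read p_1/q_1
step 0: (9, 1)  from 9·(1,0) + (0,1)
step 1: (10, 1)  from 1·(9,1) + (1,0)
fundamental: x₁=10, y₁=1  (since 100 − 99·1 = 1)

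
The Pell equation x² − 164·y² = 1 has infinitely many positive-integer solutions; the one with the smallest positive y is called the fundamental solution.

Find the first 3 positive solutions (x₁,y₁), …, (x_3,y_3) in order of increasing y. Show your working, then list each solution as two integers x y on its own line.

2049 160
8396801 655680
34410088449 2686976480

√164 → a₀=12, period (1,4,6,4,1,24); ℓ=6 even so k=5
step 0: (12, 1)  from 12·(1,0) + (0,1)
…
step 4: (1652, 129)  from 4·(397,31) + (64,5)
step 5: (2049, 160)  from 1·(1652,129) + (397,31)
fundamental: x₁=2049, y₁=160  (since 4198401 − 164·25600 = 1)
(x_2, y_2) = (2049·2049 + 164·160·160, 2049·160 + 160·2049) = (8396801, 655680)
(x_3, y_3) = (2049·8396801 + 164·160·655680, 2049·655680 + 160·8396801) = (34410088449, 2686976480)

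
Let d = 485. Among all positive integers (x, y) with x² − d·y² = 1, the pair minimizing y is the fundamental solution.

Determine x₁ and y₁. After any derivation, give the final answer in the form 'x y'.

969 44

[22; 44] for √485; ℓ=1 ⇒ convergent index 1
k=0  a_k=22  p_k/q_k = 22/1
k=1  a_k=44  p_k/q_k = 969/44
(x₁, y₁) = (969, 44);  969² − 485·44² = 1 ✓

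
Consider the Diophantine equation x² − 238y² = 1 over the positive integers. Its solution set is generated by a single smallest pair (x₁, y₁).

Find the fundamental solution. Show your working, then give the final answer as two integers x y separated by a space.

11663 756

√238 = [15; 2,2,1,14,1,2,2,30, …], period ℓ=8 (even) → k=7
i=0: a=15 ⇒ p=15, q=1
i=1: a=2 ⇒ p=31, q=2
…
i=3: a=1 ⇒ p=108, q=7
…
i=5: a=1 ⇒ p=1697, q=110
i=6: a=2 ⇒ p=4983, q=323
i=7: a=2 ⇒ p=11663, q=756
→ (11663, 756).  Check: 11663²=136025569, 238·756²=136025568, difference 1.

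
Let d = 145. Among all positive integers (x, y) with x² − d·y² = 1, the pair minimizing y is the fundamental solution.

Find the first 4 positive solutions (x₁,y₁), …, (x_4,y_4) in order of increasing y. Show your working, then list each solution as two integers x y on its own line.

289 24
167041 13872
96549409 8017992
55805391361 4634385504

[12; 24] for √145; ℓ=1 ⇒ convergent index 1
a_0=12:  p_0=12·1+0=12,  q_0=12·0+1=1
a_1=24:  p_1=24·12+1=289,  q_1=24·1+0=24
(x₁, y₁) = (289, 24);  289² − 145·24² = 1 ✓
n=2: (289,24)∘(289,24) = (289·289+145·24·24, 289·24+24·289) = (167041,13872)
n=3: (167041,13872)∘(289,24) = (289·167041+145·24·13872, 289·13872+24·167041) = (96549409,8017992)
n=4: (96549409,8017992)∘(289,24) = (289·96549409+145·24·8017992, 289·8017992+24·96549409) = (55805391361,4634385504)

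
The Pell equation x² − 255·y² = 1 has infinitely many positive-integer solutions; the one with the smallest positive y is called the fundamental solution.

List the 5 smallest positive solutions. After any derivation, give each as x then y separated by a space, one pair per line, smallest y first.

√255 → a₀=15, period (1,30); ℓ=2 even so k=1
k=0  a_k=15  p_k/q_k = 15/1
k=1  a_k=1  p_k/q_k = 16/1
→ (16, 1).  Check: 16²=256, 255·1²=255, difference 1.
k=2:  x_2 = 16·16+255·1·1 = 511,  y_2 = 16·1+1·16 = 32
k=3:  x_3 = 16·511+255·1·32 = 16336,  y_3 = 16·32+1·511 = 1023
k=4:  x_4 = 16·16336+255·1·1023 = 522241,  y_4 = 16·1023+1·16336 = 32704
k=5:  x_5 = 16·522241+255·1·32704 = 16695376,  y_5 = 16·32704+1·522241 = 1045505

16 1
511 32
16336 1023
522241 32704
16695376 1045505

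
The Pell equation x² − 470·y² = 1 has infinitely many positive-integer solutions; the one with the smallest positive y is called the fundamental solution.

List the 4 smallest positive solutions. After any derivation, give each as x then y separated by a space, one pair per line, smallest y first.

1691 78
5718961 263796
19341524411 892157994
65413029839041 3017278071912

√470 = [21; 1,2,8,2,1,42, …], period ℓ=6 (even) → k=5
i=0: a=21 ⇒ p=21, q=1
…
i=2: a=2 ⇒ p=65, q=3
…
i=4: a=2 ⇒ p=1149, q=53
i=5: a=1 ⇒ p=1691, q=78
→ (1691, 78).  Check: 1691²=2859481, 470·78²=2859480, difference 1.
n=2: (1691,78)∘(1691,78) = (1691·1691+470·78·78, 1691·78+78·1691) = (5718961,263796)
n=3: (5718961,263796)∘(1691,78) = (1691·5718961+470·78·263796, 1691·263796+78·5718961) = (19341524411,892157994)
n=4: (19341524411,892157994)∘(1691,78) = (1691·19341524411+470·78·892157994, 1691·892157994+78·19341524411) = (65413029839041,3017278071912)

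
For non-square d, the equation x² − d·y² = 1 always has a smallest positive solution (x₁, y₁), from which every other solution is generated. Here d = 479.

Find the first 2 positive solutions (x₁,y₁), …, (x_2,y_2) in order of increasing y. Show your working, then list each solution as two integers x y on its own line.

2989440 136591
17873503027199 816661198080

d=479: √d = [21; 1,7,1,3,2,21,2,3,1,7,1,42] (ℓ=12, even), read p_11/q_11
a_0=21:  p_0=21·1+0=21,  q_0=21·0+1=1
…
a_2=7:  p_2=7·22+21=175,  q_2=7·1+1=8
…
a_8=3:  p_8=3·75879+37075=264712,  q_8=3·3467+1694=12095
a_9=1:  p_9=1·264712+75879=340591,  q_9=1·12095+3467=15562
a_10=7:  p_10=7·340591+264712=2648849,  q_10=7·15562+12095=121029
a_11=1:  p_11=1·2648849+340591=2989440,  q_11=1·121029+15562=136591
(x₁, y₁) = (2989440, 136591);  2989440² − 479·136591² = 1 ✓
n=2: (2989440,136591)∘(2989440,136591) = (2989440·2989440+479·136591·136591, 2989440·136591+136591·2989440) = (17873503027199,816661198080)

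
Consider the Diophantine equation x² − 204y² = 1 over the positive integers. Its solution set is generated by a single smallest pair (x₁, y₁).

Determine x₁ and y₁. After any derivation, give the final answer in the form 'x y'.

√204 → a₀=14, period (3,1,1,6,1,1,3,28); ℓ=8 even so k=7
k=0  a_k=14  p_k/q_k = 14/1
…
k=6  a_k=1  p_k/q_k = 1414/99
k=7  a_k=3  p_k/q_k = 4999/350
→ (4999, 350).  Check: 4999²=24990001, 204·350²=24990000, difference 1.

4999 350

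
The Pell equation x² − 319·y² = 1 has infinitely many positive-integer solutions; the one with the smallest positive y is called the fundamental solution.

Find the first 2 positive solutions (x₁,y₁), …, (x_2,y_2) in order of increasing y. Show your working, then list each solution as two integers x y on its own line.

12901780 722361
332911854336799 18639485405160

√319 = [17; 1,6,5,1,4,…,6,1,34, …], period ℓ=14 (even) → k=13
a_0=17:  p_0=17·1+0=17,  q_0=17·0+1=1
a_1=1:  p_1=1·17+1=18,  q_1=1·1+0=1
a_2=6:  p_2=6·18+17=125,  q_2=6·1+1=7
a_3=5:  p_3=5·125+18=643,  q_3=5·7+1=36
a_4=1:  p_4=1·643+125=768,  q_4=1·36+7=43
a_5=4:  p_5=4·768+643=3715,  q_5=4·43+36=208
a_6=3:  p_6=3·3715+768=11913,  q_6=3·208+43=667
…
a_8=3:  p_8=3·15628+11913=58797,  q_8=3·875+667=3292
a_9=4:  p_9=4·58797+15628=250816,  q_9=4·3292+875=14043
a_10=1:  p_10=1·250816+58797=309613,  q_10=1·14043+3292=17335
a_11=5:  p_11=5·309613+250816=1798881,  q_11=5·17335+14043=100718
a_12=6:  p_12=6·1798881+309613=11102899,  q_12=6·100718+17335=621643
a_13=1:  p_13=1·11102899+1798881=12901780,  q_13=1·621643+100718=722361
(x₁, y₁) = (12901780, 722361);  12901780² − 319·722361² = 1 ✓
(x_2, y_2) = (12901780·12901780 + 319·722361·722361, 12901780·722361 + 722361·12901780) = (332911854336799, 18639485405160)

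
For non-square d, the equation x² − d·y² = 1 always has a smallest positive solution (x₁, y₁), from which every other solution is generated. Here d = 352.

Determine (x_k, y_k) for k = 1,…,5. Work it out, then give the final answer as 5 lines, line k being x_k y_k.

√352 → a₀=18, period (1,3,5,9,5,3,1,36); ℓ=8 even so k=7
step 0: (18, 1)  from 18·(1,0) + (0,1)
…
step 3: (394, 21)  from 5·(75,4) + (19,1)
step 4: (3621, 193)  from 9·(394,21) + (75,4)
…
step 6: (59118, 3151)  from 3·(18499,986) + (3621,193)
step 7: (77617, 4137)  from 1·(59118,3151) + (18499,986)
fundamental: x₁=77617, y₁=4137  (since 6024398689 − 352·17114769 = 1)
k=2:  x_2 = 77617·77617+352·4137·4137 = 12048797377,  y_2 = 77617·4137+4137·77617 = 642203058
k=3:  x_3 = 77617·12048797377+352·4137·642203058 = 1870383011943601,  y_3 = 77617·642203058+4137·12048797377 = 99691749501435
k=4:  x_4 = 77617·1870383011943601+352·4137·99691749501435 = 290347036464004160257,  y_4 = 77617·99691749501435+4137·1870383011943601 = 15475549041463557732
k=5:  x_5 = 77617·290347036464004160257+352·4137·15475549041463557732 = 45071731856582838801391537,  y_5 = 77617·15475549041463557732+4137·290347036464004160257 = 2402331379802862171467853

77617 4137
12048797377 642203058
1870383011943601 99691749501435
290347036464004160257 15475549041463557732
45071731856582838801391537 2402331379802862171467853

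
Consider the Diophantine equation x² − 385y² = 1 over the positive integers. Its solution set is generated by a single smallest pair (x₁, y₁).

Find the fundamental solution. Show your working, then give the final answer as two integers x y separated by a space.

95831 4884

d=385: √d = [19; 1,1,1,1,1,…,1,1,38] (ℓ=16, even), read p_15/q_15
step 0: (19, 1)  from 19·(1,0) + (0,1)
…
step 8: (2021, 103)  from 2·(726,37) + (569,29)
…
step 12: (23271, 1186)  from 1·(13009,663) + (10262,523)
…
step 14: (59551, 3035)  from 1·(36280,1849) + (23271,1186)
step 15: (95831, 4884)  from 1·(59551,3035) + (36280,1849)
fundamental: x₁=95831, y₁=4884  (since 9183580561 − 385·23853456 = 1)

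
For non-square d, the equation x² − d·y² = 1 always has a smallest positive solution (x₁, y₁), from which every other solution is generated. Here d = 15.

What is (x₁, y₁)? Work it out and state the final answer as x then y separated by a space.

√15 = [3; 1,6, …], period ℓ=2 (even) → k=1
i=0: a=3 ⇒ p=3, q=1
i=1: a=1 ⇒ p=4, q=1
fundamental: x₁=4, y₁=1  (since 16 − 15·1 = 1)

4 1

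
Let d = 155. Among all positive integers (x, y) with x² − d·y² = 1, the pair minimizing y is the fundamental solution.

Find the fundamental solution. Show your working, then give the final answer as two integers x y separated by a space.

249 20

d=155: √d = [12; 2,4,2,24] (ℓ=4, even), read p_3/q_3
k=0  a_k=12  p_k/q_k = 12/1
k=1  a_k=2  p_k/q_k = 25/2
k=2  a_k=4  p_k/q_k = 112/9
k=3  a_k=2  p_k/q_k = 249/20
fundamental: x₁=249, y₁=20  (since 62001 − 155·400 = 1)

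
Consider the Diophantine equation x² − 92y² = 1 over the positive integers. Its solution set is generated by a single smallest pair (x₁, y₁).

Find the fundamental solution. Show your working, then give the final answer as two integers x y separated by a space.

1151 120

d=92: √d = [9; 1,1,2,4,2,1,1,18] (ℓ=8, even), read p_7/q_7
k=0  a_k=9  p_k/q_k = 9/1
k=1  a_k=1  p_k/q_k = 10/1
…
k=3  a_k=2  p_k/q_k = 48/5
…
k=6  a_k=1  p_k/q_k = 681/71
k=7  a_k=1  p_k/q_k = 1151/120
fundamental: x₁=1151, y₁=120  (since 1324801 − 92·14400 = 1)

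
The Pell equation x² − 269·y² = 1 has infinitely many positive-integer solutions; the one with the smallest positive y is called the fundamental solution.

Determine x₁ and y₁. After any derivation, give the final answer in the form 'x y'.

√269 → a₀=16, period (2,2,32); ℓ=3 odd so k=5
step 0: (16, 1)  from 16·(1,0) + (0,1)
…
step 2: (82, 5)  from 2·(33,2) + (16,1)
step 3: (2657, 162)  from 32·(82,5) + (33,2)
step 4: (5396, 329)  from 2·(2657,162) + (82,5)
step 5: (13449, 820)  from 2·(5396,329) + (2657,162)
fundamental: x₁=13449, y₁=820  (since 180875601 − 269·672400 = 1)

13449 820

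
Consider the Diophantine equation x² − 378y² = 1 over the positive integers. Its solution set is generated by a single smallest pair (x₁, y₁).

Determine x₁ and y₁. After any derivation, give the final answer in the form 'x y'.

8749 450

√378 = [19; 2,3,1,4,1,3,2,38, …], period ℓ=8 (even) → k=7
step 0: (19, 1)  from 19·(1,0) + (0,1)
step 1: (39, 2)  from 2·(19,1) + (1,0)
step 2: (136, 7)  from 3·(39,2) + (19,1)
step 3: (175, 9)  from 1·(136,7) + (39,2)
step 4: (836, 43)  from 4·(175,9) + (136,7)
…
step 6: (3869, 199)  from 3·(1011,52) + (836,43)
step 7: (8749, 450)  from 2·(3869,199) + (1011,52)
fundamental: x₁=8749, y₁=450  (since 76545001 − 378·202500 = 1)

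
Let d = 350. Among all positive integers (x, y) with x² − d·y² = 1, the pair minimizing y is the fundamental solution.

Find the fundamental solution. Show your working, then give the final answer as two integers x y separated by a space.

√350 = [18; 1,2,2,2,1,36, …], period ℓ=6 (even) → k=5
k=0  a_k=18  p_k/q_k = 18/1
…
k=3  a_k=2  p_k/q_k = 131/7
k=4  a_k=2  p_k/q_k = 318/17
k=5  a_k=1  p_k/q_k = 449/24
(x₁, y₁) = (449, 24);  449² − 350·24² = 1 ✓

449 24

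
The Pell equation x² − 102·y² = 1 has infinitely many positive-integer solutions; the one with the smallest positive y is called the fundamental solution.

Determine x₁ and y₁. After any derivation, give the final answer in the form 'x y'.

101 10

d=102: √d = [10; 10,20] (ℓ=2, even), read p_1/q_1
a_0=10:  p_0=10·1+0=10,  q_0=10·0+1=1
a_1=10:  p_1=10·10+1=101,  q_1=10·1+0=10
→ (101, 10).  Check: 101²=10201, 102·10²=10200, difference 1.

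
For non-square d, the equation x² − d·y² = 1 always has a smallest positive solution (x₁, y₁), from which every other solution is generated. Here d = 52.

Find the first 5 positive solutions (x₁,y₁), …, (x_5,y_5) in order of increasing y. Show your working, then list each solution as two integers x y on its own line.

√52 = [7; 4,1,2,1,4,14, …], period ℓ=6 (even) → k=5
i=0: a=7 ⇒ p=7, q=1
…
i=3: a=2 ⇒ p=101, q=14
i=4: a=1 ⇒ p=137, q=19
i=5: a=4 ⇒ p=649, q=90
fundamental: x₁=649, y₁=90  (since 421201 − 52·8100 = 1)
(x_2, y_2) = (649·649 + 52·90·90, 649·90 + 90·649) = (842401, 116820)
(x_3, y_3) = (649·842401 + 52·90·116820, 649·116820 + 90·842401) = (1093435849, 151632270)
(x_4, y_4) = (649·1093435849 + 52·90·151632270, 649·151632270 + 90·1093435849) = (1419278889601, 196818569640)
(x_5, y_5) = (649·1419278889601 + 52·90·196818569640, 649·196818569640 + 90·1419278889601) = (1842222905266249, 255470351760450)

649 90
842401 116820
1093435849 151632270
1419278889601 196818569640
1842222905266249 255470351760450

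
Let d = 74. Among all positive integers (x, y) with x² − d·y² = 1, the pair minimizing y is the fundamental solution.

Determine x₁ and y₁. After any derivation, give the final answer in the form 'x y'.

[8; 1,1,1,1,16] for √74; ℓ=5 ⇒ convergent index 9
step 0: (8, 1)  from 8·(1,0) + (0,1)
…
step 2: (17, 2)  from 1·(9,1) + (8,1)
…
step 4: (43, 5)  from 1·(26,3) + (17,2)
…
step 6: (757, 88)  from 1·(714,83) + (43,5)
step 7: (1471, 171)  from 1·(757,88) + (714,83)
step 8: (2228, 259)  from 1·(1471,171) + (757,88)
step 9: (3699, 430)  from 1·(2228,259) + (1471,171)
→ (3699, 430).  Check: 3699²=13682601, 74·430²=13682600, difference 1.

3699 430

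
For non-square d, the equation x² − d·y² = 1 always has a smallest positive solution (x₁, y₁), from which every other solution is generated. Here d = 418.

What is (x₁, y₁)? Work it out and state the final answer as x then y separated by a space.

d=418: √d = [20; 2,4,20,4,2,40] (ℓ=6, even), read p_5/q_5
i=0: a=20 ⇒ p=20, q=1
i=1: a=2 ⇒ p=41, q=2
…
i=4: a=4 ⇒ p=15068, q=737
i=5: a=2 ⇒ p=33857, q=1656
→ (33857, 1656).  Check: 33857²=1146296449, 418·1656²=1146296448, difference 1.

33857 1656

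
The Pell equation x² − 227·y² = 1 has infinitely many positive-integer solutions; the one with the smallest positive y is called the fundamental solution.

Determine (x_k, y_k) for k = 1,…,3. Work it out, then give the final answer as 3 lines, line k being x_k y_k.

[15; 15,30] for √227; ℓ=2 ⇒ convergent index 1
i=0: a=15 ⇒ p=15, q=1
i=1: a=15 ⇒ p=226, q=15
→ (226, 15).  Check: 226²=51076, 227·15²=51075, difference 1.
n=2: (226,15)∘(226,15) = (226·226+227·15·15, 226·15+15·226) = (102151,6780)
n=3: (102151,6780)∘(226,15) = (226·102151+227·15·6780, 226·6780+15·102151) = (46172026,3064545)

226 15
102151 6780
46172026 3064545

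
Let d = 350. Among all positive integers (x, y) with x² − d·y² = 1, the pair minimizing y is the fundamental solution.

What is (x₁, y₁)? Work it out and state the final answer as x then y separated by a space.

√350 → a₀=18, period (1,2,2,2,1,36); ℓ=6 even so k=5
i=0: a=18 ⇒ p=18, q=1
…
i=2: a=2 ⇒ p=56, q=3
i=3: a=2 ⇒ p=131, q=7
i=4: a=2 ⇒ p=318, q=17
i=5: a=1 ⇒ p=449, q=24
(x₁, y₁) = (449, 24);  449² − 350·24² = 1 ✓

449 24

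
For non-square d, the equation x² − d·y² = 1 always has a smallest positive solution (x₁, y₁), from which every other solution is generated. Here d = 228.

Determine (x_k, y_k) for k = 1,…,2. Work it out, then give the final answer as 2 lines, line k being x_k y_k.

151 10
45601 3020

√228 → a₀=15, period (10,30); ℓ=2 even so k=1
step 0: (15, 1)  from 15·(1,0) + (0,1)
step 1: (151, 10)  from 10·(15,1) + (1,0)
(x₁, y₁) = (151, 10);  151² − 228·10² = 1 ✓
n=2: (151,10)∘(151,10) = (151·151+228·10·10, 151·10+10·151) = (45601,3020)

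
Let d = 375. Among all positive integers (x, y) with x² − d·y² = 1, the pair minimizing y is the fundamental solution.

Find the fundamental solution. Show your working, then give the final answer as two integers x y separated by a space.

15124 781

d=375: √d = [19; 2,1,2,1,5,1,2,1,2,38] (ℓ=10, even), read p_9/q_9
k=0  a_k=19  p_k/q_k = 19/1
k=1  a_k=2  p_k/q_k = 39/2
k=2  a_k=1  p_k/q_k = 58/3
…
k=5  a_k=5  p_k/q_k = 1220/63
k=6  a_k=1  p_k/q_k = 1433/74
k=7  a_k=2  p_k/q_k = 4086/211
k=8  a_k=1  p_k/q_k = 5519/285
k=9  a_k=2  p_k/q_k = 15124/781
fundamental: x₁=15124, y₁=781  (since 228735376 − 375·609961 = 1)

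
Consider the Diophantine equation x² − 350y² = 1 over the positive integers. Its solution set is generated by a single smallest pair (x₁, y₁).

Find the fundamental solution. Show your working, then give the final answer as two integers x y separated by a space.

449 24

d=350: √d = [18; 1,2,2,2,1,36] (ℓ=6, even), read p_5/q_5
step 0: (18, 1)  from 18·(1,0) + (0,1)
…
step 2: (56, 3)  from 2·(19,1) + (18,1)
…
step 4: (318, 17)  from 2·(131,7) + (56,3)
step 5: (449, 24)  from 1·(318,17) + (131,7)
fundamental: x₁=449, y₁=24  (since 201601 − 350·576 = 1)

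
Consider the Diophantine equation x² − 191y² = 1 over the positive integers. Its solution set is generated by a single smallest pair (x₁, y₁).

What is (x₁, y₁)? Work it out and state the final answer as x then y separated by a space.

8994000 650783

[13; 1,4,1,1,3,…,4,1,26] for √191; ℓ=16 ⇒ convergent index 15
k=0  a_k=13  p_k/q_k = 13/1
…
k=4  a_k=1  p_k/q_k = 152/11
…
k=6  a_k=2  p_k/q_k = 1230/89
k=7  a_k=2  p_k/q_k = 2999/217
k=8  a_k=13  p_k/q_k = 40217/2910
…
k=14  a_k=4  p_k/q_k = 7377553/533821
k=15  a_k=1  p_k/q_k = 8994000/650783
→ (8994000, 650783).  Check: 8994000²=80892036000000, 191·650783²=80892035999999, difference 1.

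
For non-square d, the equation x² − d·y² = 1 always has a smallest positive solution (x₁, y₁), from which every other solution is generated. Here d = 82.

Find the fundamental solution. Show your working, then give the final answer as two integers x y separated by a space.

163 18

[9; 18] for √82; ℓ=1 ⇒ convergent index 1
step 0: (9, 1)  from 9·(1,0) + (0,1)
step 1: (163, 18)  from 18·(9,1) + (1,0)
(x₁, y₁) = (163, 18);  163² − 82·18² = 1 ✓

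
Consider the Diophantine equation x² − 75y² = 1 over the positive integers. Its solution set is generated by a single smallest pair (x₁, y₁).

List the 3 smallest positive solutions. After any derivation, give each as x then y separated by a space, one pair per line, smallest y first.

26 3
1351 156
70226 8109

√75 = [8; 1,1,1,16, …], period ℓ=4 (even) → k=3
k=0  a_k=8  p_k/q_k = 8/1
…
k=2  a_k=1  p_k/q_k = 17/2
k=3  a_k=1  p_k/q_k = 26/3
→ (26, 3).  Check: 26²=676, 75·3²=675, difference 1.
(x_2, y_2) = (26·26 + 75·3·3, 26·3 + 3·26) = (1351, 156)
(x_3, y_3) = (26·1351 + 75·3·156, 26·156 + 3·1351) = (70226, 8109)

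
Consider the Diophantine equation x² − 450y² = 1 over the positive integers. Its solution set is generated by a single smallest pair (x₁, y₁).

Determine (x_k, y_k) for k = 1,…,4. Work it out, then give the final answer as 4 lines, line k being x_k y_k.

19601 924
768398401 36222648
30122754096401 1420000245972
1180872205318713601 55666849606371696

√450 = [21; 4,1,2,4,2,1,4,42, …], period ℓ=8 (even) → k=7
k=0  a_k=21  p_k/q_k = 21/1
…
k=5  a_k=2  p_k/q_k = 2885/136
k=6  a_k=1  p_k/q_k = 4179/197
k=7  a_k=4  p_k/q_k = 19601/924
→ (19601, 924).  Check: 19601²=384199201, 450·924²=384199200, difference 1.
(x_2, y_2) = (19601·19601 + 450·924·924, 19601·924 + 924·19601) = (768398401, 36222648)
(x_3, y_3) = (19601·768398401 + 450·924·36222648, 19601·36222648 + 924·768398401) = (30122754096401, 1420000245972)
(x_4, y_4) = (19601·30122754096401 + 450·924·1420000245972, 19601·1420000245972 + 924·30122754096401) = (1180872205318713601, 55666849606371696)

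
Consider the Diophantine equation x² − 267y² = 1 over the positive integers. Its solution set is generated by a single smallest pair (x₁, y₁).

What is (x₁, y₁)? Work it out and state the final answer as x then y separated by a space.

√267 → a₀=16, period (2,1,15,1,2,32); ℓ=6 even so k=5
k=0  a_k=16  p_k/q_k = 16/1
k=1  a_k=2  p_k/q_k = 33/2
k=2  a_k=1  p_k/q_k = 49/3
…
k=4  a_k=1  p_k/q_k = 817/50
k=5  a_k=2  p_k/q_k = 2402/147
(x₁, y₁) = (2402, 147);  2402² − 267·147² = 1 ✓

2402 147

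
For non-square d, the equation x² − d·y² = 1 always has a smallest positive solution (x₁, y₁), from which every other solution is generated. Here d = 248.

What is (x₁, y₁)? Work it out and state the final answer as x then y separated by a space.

63 4

√248 = [15; 1,2,1,30, …], period ℓ=4 (even) → k=3
k=0  a_k=15  p_k/q_k = 15/1
k=1  a_k=1  p_k/q_k = 16/1
k=2  a_k=2  p_k/q_k = 47/3
k=3  a_k=1  p_k/q_k = 63/4
→ (63, 4).  Check: 63²=3969, 248·4²=3968, difference 1.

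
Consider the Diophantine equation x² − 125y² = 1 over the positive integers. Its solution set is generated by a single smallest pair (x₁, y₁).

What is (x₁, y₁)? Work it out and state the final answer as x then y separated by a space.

930249 83204

√125 → a₀=11, period (5,1,1,5,22); ℓ=5 odd so k=9
i=0: a=11 ⇒ p=11, q=1
i=1: a=5 ⇒ p=56, q=5
i=2: a=1 ⇒ p=67, q=6
i=3: a=1 ⇒ p=123, q=11
i=4: a=5 ⇒ p=682, q=61
i=5: a=22 ⇒ p=15127, q=1353
i=6: a=5 ⇒ p=76317, q=6826
i=7: a=1 ⇒ p=91444, q=8179
i=8: a=1 ⇒ p=167761, q=15005
i=9: a=5 ⇒ p=930249, q=83204
→ (930249, 83204).  Check: 930249²=865363202001, 125·83204²=865363202000, difference 1.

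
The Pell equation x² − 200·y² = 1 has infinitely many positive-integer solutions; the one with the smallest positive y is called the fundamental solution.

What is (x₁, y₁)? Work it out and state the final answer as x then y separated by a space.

d=200: √d = [14; 7,28] (ℓ=2, even), read p_1/q_1
a_0=14:  p_0=14·1+0=14,  q_0=14·0+1=1
a_1=7:  p_1=7·14+1=99,  q_1=7·1+0=7
(x₁, y₁) = (99, 7);  99² − 200·7² = 1 ✓

99 7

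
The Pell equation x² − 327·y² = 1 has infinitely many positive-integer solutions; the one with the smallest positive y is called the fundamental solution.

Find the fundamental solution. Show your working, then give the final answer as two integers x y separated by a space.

217 12

[18; 12,36] for √327; ℓ=2 ⇒ convergent index 1
a_0=18:  p_0=18·1+0=18,  q_0=18·0+1=1
a_1=12:  p_1=12·18+1=217,  q_1=12·1+0=12
fundamental: x₁=217, y₁=12  (since 47089 − 327·144 = 1)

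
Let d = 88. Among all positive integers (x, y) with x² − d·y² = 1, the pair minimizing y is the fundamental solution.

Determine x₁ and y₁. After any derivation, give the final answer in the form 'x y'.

197 21

[9; 2,1,1,1,2,18] for √88; ℓ=6 ⇒ convergent index 5
i=0: a=9 ⇒ p=9, q=1
i=1: a=2 ⇒ p=19, q=2
…
i=3: a=1 ⇒ p=47, q=5
i=4: a=1 ⇒ p=75, q=8
i=5: a=2 ⇒ p=197, q=21
(x₁, y₁) = (197, 21);  197² − 88·21² = 1 ✓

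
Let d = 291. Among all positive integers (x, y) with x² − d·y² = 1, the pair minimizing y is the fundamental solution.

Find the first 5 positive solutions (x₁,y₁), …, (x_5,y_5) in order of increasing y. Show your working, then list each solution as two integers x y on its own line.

[17; 17,34] for √291; ℓ=2 ⇒ convergent index 1
step 0: (17, 1)  from 17·(1,0) + (0,1)
step 1: (290, 17)  from 17·(17,1) + (1,0)
fundamental: x₁=290, y₁=17  (since 84100 − 291·289 = 1)
(290+17√291)^2 = 168199 + 9860√291
(290+17√291)^3 = 97555130 + 5718783√291
(290+17√291)^4 = 56581807201 + 3316884280√291
(290+17√291)^5 = 32817350621450 + 1923787163617√291

290 17
168199 9860
97555130 5718783
56581807201 3316884280
32817350621450 1923787163617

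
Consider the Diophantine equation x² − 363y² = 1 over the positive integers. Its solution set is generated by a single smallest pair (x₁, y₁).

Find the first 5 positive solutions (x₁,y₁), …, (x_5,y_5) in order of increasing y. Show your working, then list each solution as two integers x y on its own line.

√363 → a₀=19, period (19,38); ℓ=2 even so k=1
k=0  a_k=19  p_k/q_k = 19/1
k=1  a_k=19  p_k/q_k = 362/19
(x₁, y₁) = (362, 19);  362² − 363·19² = 1 ✓
(x_2, y_2) = (362·362 + 363·19·19, 362·19 + 19·362) = (262087, 13756)
(x_3, y_3) = (362·262087 + 363·19·13756, 362·13756 + 19·262087) = (189750626, 9959325)
(x_4, y_4) = (362·189750626 + 363·19·9959325, 362·9959325 + 19·189750626) = (137379191137, 7210537544)
(x_5, y_5) = (362·137379191137 + 363·19·7210537544, 362·7210537544 + 19·137379191137) = (99462344632562, 5220419222531)

362 19
262087 13756
189750626 9959325
137379191137 7210537544
99462344632562 5220419222531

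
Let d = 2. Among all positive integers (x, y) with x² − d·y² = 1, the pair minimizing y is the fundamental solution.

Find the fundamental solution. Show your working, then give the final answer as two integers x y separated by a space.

3 2

[1; 2] for √2; ℓ=1 ⇒ convergent index 1
k=0  a_k=1  p_k/q_k = 1/1
k=1  a_k=2  p_k/q_k = 3/2
→ (3, 2).  Check: 3²=9, 2·2²=8, difference 1.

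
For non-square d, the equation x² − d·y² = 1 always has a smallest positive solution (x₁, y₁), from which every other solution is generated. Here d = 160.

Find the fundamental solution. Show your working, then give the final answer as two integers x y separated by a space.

√160 = [12; 1,1,1,5,1,1,1,24, …], period ℓ=8 (even) → k=7
step 0: (12, 1)  from 12·(1,0) + (0,1)
step 1: (13, 1)  from 1·(12,1) + (1,0)
step 2: (25, 2)  from 1·(13,1) + (12,1)
…
step 5: (253, 20)  from 1·(215,17) + (38,3)
step 6: (468, 37)  from 1·(253,20) + (215,17)
step 7: (721, 57)  from 1·(468,37) + (253,20)
(x₁, y₁) = (721, 57);  721² − 160·57² = 1 ✓

721 57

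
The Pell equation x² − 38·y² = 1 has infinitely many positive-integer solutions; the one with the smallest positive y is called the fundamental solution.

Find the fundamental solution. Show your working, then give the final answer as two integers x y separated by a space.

37 6

d=38: √d = [6; 6,12] (ℓ=2, even), read p_1/q_1
a_0=6:  p_0=6·1+0=6,  q_0=6·0+1=1
a_1=6:  p_1=6·6+1=37,  q_1=6·1+0=6
fundamental: x₁=37, y₁=6  (since 1369 − 38·36 = 1)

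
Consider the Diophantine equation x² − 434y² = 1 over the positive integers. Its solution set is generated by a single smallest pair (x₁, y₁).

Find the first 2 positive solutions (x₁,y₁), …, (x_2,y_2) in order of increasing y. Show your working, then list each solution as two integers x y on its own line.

125 6
31249 1500

[20; 1,4,1,40] for √434; ℓ=4 ⇒ convergent index 3
k=0  a_k=20  p_k/q_k = 20/1
…
k=2  a_k=4  p_k/q_k = 104/5
k=3  a_k=1  p_k/q_k = 125/6
→ (125, 6).  Check: 125²=15625, 434·6²=15624, difference 1.
n=2: (125,6)∘(125,6) = (125·125+434·6·6, 125·6+6·125) = (31249,1500)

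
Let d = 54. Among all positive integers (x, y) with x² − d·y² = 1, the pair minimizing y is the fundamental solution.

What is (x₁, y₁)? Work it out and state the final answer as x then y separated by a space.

485 66

√54 → a₀=7, period (2,1,6,1,2,14); ℓ=6 even so k=5
step 0: (7, 1)  from 7·(1,0) + (0,1)
…
step 3: (147, 20)  from 6·(22,3) + (15,2)
step 4: (169, 23)  from 1·(147,20) + (22,3)
step 5: (485, 66)  from 2·(169,23) + (147,20)
→ (485, 66).  Check: 485²=235225, 54·66²=235224, difference 1.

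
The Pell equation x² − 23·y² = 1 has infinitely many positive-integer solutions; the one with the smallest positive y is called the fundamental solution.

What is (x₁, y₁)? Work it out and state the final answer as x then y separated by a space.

24 5

√23 → a₀=4, period (1,3,1,8); ℓ=4 even so k=3
i=0: a=4 ⇒ p=4, q=1
…
i=2: a=3 ⇒ p=19, q=4
i=3: a=1 ⇒ p=24, q=5
fundamental: x₁=24, y₁=5  (since 576 − 23·25 = 1)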